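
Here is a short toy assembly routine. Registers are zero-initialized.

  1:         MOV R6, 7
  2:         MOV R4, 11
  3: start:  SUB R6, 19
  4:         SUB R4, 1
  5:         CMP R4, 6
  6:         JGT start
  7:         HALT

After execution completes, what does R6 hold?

-88

R6=7
R4=11
R6=7-19=-12
R4=11-1=10
CMP R4, 6  (cmp 10,6)
JGT start: taken
R6=(-12)-19=-31
R4=10-1=9
CMP R4, 6  (cmp 9,6)
JGT start: taken
R6=(-31)-19=-50
R4=9-1=8
CMP R4, 6  (cmp 8,6)
JGT start: taken
R6=(-50)-19=-69
R4=8-1=7
CMP R4, 6  (cmp 7,6)
JGT start: taken
R6=(-69)-19=-88
R4=7-1=6
CMP R4, 6  (cmp 6,6)
JGT start: not taken
halt.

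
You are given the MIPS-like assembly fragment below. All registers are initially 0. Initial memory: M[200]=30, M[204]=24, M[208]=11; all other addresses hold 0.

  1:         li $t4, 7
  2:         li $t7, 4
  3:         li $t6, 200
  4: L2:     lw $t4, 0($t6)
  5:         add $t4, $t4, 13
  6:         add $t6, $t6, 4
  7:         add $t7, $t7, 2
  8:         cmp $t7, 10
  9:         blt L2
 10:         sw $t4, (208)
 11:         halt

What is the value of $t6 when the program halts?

212

li $t4, 7 → $t4=7
li $t7, 4 → $t7=4
li $t6, 200 → $t6=200
lw $t4, 0($t6) → $t4=M[200]=30
add $t4, $t4, 13 → $t4=30+13=43
add $t6, $t6, 4 → $t6=200+4=204
add $t7, $t7, 2 → $t7=4+2=6
cmp $t7, 10  (cmp 6,10)
blt L2: taken
lw $t4, 0($t6) → $t4=M[204]=24
add $t4, $t4, 13 → $t4=24+13=37
add $t6, $t6, 4 → $t6=204+4=208
add $t7, $t7, 2 → $t7=6+2=8
cmp $t7, 10  (cmp 8,10)
blt L2: taken
lw $t4, 0($t6) → $t4=M[208]=11
add $t4, $t4, 13 → $t4=11+13=24
add $t6, $t6, 4 → $t6=208+4=212
add $t7, $t7, 2 → $t7=8+2=10
cmp $t7, 10  (cmp 10,10)
blt L2: not taken
sw $t4, (208) → M[208]=24
halt.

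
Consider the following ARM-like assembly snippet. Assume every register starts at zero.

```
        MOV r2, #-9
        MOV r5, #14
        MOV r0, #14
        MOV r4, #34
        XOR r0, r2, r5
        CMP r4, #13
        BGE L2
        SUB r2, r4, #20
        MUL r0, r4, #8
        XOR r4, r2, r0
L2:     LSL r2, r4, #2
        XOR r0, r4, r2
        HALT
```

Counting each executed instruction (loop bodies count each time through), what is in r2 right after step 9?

136

MOV r2, #-9 → r2=-9
MOV r5, #14 → r5=14
MOV r0, #14 → r0=14
MOV r4, #34 → r4=34
XOR r0, r2, r5 → r0=(-9)^14=-7
CMP r4, #13  (cmp 34,13)
BGE L2: taken
LSL r2, r4, #2 → r2=34<<2=136
XOR r0, r4, r2 → r0=34^136=170
After step 9: r2 = 136.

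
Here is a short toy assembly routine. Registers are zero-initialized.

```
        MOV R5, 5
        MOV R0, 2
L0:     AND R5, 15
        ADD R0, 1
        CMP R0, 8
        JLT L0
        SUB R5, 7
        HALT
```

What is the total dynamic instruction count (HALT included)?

after MOV R5, 5: R5=5
after MOV R0, 2: R0=2
after AND R5, 15: R5=5&15=5
after ADD R0, 1: R0=2+1=3
CMP R0, 8  (cmp 3,8)
JLT L0: taken
after AND R5, 15: R5=5&15=5
after ADD R0, 1: R0=3+1=4
CMP R0, 8  (cmp 4,8)
JLT L0: taken
after AND R5, 15: R5=5&15=5
after ADD R0, 1: R0=4+1=5
CMP R0, 8  (cmp 5,8)
JLT L0: taken
after AND R5, 15: R5=5&15=5
after ADD R0, 1: R0=5+1=6
CMP R0, 8  (cmp 6,8)
JLT L0: taken
after AND R5, 15: R5=5&15=5
after ADD R0, 1: R0=6+1=7
CMP R0, 8  (cmp 7,8)
JLT L0: taken
after AND R5, 15: R5=5&15=5
after ADD R0, 1: R0=7+1=8
CMP R0, 8  (cmp 8,8)
JLT L0: not taken
after SUB R5, 7: R5=5-7=-2
halt.
Total executed instructions: 28.

28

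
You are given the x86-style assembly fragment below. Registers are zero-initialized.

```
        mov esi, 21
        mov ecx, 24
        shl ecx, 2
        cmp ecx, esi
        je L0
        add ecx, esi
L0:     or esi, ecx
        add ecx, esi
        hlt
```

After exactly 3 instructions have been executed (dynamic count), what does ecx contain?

after mov esi, 21: esi=21
after mov ecx, 24: ecx=24
after shl ecx, 2: ecx=24<<2=96
After step 3: ecx = 96.

96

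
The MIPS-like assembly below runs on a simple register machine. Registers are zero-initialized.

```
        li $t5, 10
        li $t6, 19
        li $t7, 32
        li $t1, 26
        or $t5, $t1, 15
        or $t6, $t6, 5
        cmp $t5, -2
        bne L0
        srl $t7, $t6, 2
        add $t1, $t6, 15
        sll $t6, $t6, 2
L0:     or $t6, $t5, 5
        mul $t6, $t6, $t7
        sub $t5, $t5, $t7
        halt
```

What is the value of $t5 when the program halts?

$t5=10
$t6=19
$t7=32
$t1=26
$t5=26|15=31
$t6=19|5=23
cmp $t5, -2  (cmp 31,-2)
bne L0: taken
$t6=31|5=31
$t6=31*32=992
$t5=31-32=-1
halt.

-1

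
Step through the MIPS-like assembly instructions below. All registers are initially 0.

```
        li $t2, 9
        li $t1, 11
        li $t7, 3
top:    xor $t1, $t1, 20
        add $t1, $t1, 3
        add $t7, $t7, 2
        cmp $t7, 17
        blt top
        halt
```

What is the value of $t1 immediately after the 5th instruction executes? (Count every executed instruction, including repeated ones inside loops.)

li $t2, 9 → $t2=9
li $t1, 11 → $t1=11
li $t7, 3 → $t7=3
xor $t1, $t1, 20 → $t1=11^20=31
add $t1, $t1, 3 → $t1=31+3=34
After step 5: $t1 = 34.

34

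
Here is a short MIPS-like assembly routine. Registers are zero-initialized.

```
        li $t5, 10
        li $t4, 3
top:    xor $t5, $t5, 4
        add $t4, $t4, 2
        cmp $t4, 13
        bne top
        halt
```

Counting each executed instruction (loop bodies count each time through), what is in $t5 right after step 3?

li $t5, 10 → $t5=10
li $t4, 3 → $t4=3
xor $t5, $t5, 4 → $t5=10^4=14
After step 3: $t5 = 14.

14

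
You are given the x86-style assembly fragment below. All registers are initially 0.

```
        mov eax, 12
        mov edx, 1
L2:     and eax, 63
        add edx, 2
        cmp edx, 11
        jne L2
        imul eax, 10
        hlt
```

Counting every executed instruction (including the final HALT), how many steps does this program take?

mov eax, 12 → eax=12
mov edx, 1 → edx=1
and eax, 63 → eax=12&63=12
add edx, 2 → edx=1+2=3
cmp edx, 11  (cmp 3,11)
jne L2: taken
and eax, 63 → eax=12&63=12
add edx, 2 → edx=3+2=5
cmp edx, 11  (cmp 5,11)
jne L2: taken
and eax, 63 → eax=12&63=12
add edx, 2 → edx=5+2=7
cmp edx, 11  (cmp 7,11)
jne L2: taken
and eax, 63 → eax=12&63=12
add edx, 2 → edx=7+2=9
cmp edx, 11  (cmp 9,11)
jne L2: taken
and eax, 63 → eax=12&63=12
add edx, 2 → edx=9+2=11
cmp edx, 11  (cmp 11,11)
jne L2: not taken
imul eax, 10 → eax=12*10=120
halt.
Total executed instructions: 24.

24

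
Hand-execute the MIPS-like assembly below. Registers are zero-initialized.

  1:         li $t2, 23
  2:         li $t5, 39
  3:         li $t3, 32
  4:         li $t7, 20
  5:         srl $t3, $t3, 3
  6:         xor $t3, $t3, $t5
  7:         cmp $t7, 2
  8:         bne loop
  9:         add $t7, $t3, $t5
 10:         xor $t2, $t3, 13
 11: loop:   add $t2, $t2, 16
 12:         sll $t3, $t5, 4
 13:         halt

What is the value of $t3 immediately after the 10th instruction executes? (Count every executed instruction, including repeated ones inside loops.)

624

li $t2, 23 → $t2=23
li $t5, 39 → $t5=39
li $t3, 32 → $t3=32
li $t7, 20 → $t7=20
srl $t3, $t3, 3 → $t3=32>>3=4
xor $t3, $t3, $t5 → $t3=4^39=35
cmp $t7, 2  (cmp 20,2)
bne loop: taken
add $t2, $t2, 16 → $t2=23+16=39
sll $t3, $t5, 4 → $t3=39<<4=624
After step 10: $t3 = 624.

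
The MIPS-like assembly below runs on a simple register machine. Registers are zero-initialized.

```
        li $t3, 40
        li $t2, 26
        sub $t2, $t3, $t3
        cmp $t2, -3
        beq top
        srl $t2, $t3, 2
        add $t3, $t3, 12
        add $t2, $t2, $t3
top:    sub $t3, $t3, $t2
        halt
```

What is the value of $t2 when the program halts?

62

after li $t3, 40: $t3=40
after li $t2, 26: $t2=26
after sub $t2, $t3, $t3: $t2=40-40=0
cmp $t2, -3  (cmp 0,-3)
beq top: not taken
after srl $t2, $t3, 2: $t2=40>>2=10
after add $t3, $t3, 12: $t3=40+12=52
after add $t2, $t2, $t3: $t2=10+52=62
after sub $t3, $t3, $t2: $t3=52-62=-10
halt.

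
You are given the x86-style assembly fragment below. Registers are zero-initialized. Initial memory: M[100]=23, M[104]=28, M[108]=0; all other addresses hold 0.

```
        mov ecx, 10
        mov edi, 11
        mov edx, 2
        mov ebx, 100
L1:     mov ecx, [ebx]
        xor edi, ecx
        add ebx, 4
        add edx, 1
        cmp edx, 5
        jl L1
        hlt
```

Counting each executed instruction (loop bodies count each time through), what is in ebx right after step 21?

mov ecx, 10 → ecx=10
mov edi, 11 → edi=11
mov edx, 2 → edx=2
mov ebx, 100 → ebx=100
mov ecx, [ebx] → ecx=M[100]=23
xor edi, ecx → edi=11^23=28
add ebx, 4 → ebx=100+4=104
add edx, 1 → edx=2+1=3
cmp edx, 5  (cmp 3,5)
jl L1: taken
mov ecx, [ebx] → ecx=M[104]=28
xor edi, ecx → edi=28^28=0
add ebx, 4 → ebx=104+4=108
add edx, 1 → edx=3+1=4
cmp edx, 5  (cmp 4,5)
jl L1: taken
mov ecx, [ebx] → ecx=M[108]=0
xor edi, ecx → edi=0^0=0
add ebx, 4 → ebx=108+4=112
add edx, 1 → edx=4+1=5
cmp edx, 5  (cmp 5,5)
After step 21: ebx = 112.

112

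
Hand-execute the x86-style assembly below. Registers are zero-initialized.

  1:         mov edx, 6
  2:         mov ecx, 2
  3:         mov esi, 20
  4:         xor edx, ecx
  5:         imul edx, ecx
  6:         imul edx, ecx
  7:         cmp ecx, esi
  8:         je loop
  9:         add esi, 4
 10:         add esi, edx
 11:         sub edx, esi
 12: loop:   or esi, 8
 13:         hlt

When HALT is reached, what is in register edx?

-24

edx=6
ecx=2
esi=20
edx=6^2=4
edx=4*2=8
edx=8*2=16
cmp ecx, esi  (cmp 2,20)
je loop: not taken
esi=20+4=24
esi=24+16=40
edx=16-40=-24
esi=40|8=40
halt.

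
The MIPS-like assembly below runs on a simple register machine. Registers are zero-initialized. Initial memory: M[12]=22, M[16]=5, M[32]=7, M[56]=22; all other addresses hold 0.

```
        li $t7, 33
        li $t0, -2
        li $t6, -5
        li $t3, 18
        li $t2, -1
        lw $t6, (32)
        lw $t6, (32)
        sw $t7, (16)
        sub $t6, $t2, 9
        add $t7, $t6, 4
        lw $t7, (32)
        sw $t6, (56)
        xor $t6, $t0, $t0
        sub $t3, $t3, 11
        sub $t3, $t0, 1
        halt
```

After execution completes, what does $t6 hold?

$t7=33
$t0=-2
$t6=-5
$t3=18
$t2=-1
$t6=M[32]=7
$t6=M[32]=7
sw $t7, (16) → M[16]=33
$t6=(-1)-9=-10
$t7=(-10)+4=-6
$t7=M[32]=7
sw $t6, (56) → M[56]=-10
$t6=(-2)^(-2)=0
$t3=18-11=7
$t3=(-2)-1=-3
halt.

0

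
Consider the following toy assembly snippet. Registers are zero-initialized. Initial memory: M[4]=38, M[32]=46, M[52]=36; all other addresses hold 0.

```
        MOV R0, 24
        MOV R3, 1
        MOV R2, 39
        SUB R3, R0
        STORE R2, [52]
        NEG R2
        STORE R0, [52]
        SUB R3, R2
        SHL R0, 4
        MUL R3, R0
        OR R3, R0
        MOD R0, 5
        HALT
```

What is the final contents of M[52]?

MOV R0, 24 → R0=24
MOV R3, 1 → R3=1
MOV R2, 39 → R2=39
SUB R3, R0 → R3=1-24=-23
STORE R2, [52] → M[52]=39
NEG R2 → R2=-(39)=-39
STORE R0, [52] → M[52]=24
SUB R3, R2 → R3=(-23)-(-39)=16
SHL R0, 4 → R0=24<<4=384
MUL R3, R0 → R3=16*384=6144
OR R3, R0 → R3=6144|384=6528
MOD R0, 5 → R0=384%5=4
halt.

24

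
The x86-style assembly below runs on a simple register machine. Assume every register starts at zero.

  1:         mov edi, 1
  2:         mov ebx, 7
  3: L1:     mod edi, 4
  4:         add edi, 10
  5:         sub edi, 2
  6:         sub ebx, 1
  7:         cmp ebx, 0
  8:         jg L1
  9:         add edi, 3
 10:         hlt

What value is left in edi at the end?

12

mov edi, 1 → edi=1
mov ebx, 7 → ebx=7
mod edi, 4 → edi=1%4=1
add edi, 10 → edi=1+10=11
sub edi, 2 → edi=11-2=9
sub ebx, 1 → ebx=7-1=6
cmp ebx, 0  (cmp 6,0)
jg L1: taken
mod edi, 4 → edi=9%4=1
add edi, 10 → edi=1+10=11
sub edi, 2 → edi=11-2=9
sub ebx, 1 → ebx=6-1=5
cmp ebx, 0  (cmp 5,0)
jg L1: taken
mod edi, 4 → edi=9%4=1
add edi, 10 → edi=1+10=11
sub edi, 2 → edi=11-2=9
sub ebx, 1 → ebx=5-1=4
cmp ebx, 0  (cmp 4,0)
jg L1: taken
mod edi, 4 → edi=9%4=1
add edi, 10 → edi=1+10=11
sub edi, 2 → edi=11-2=9
sub ebx, 1 → ebx=4-1=3
cmp ebx, 0  (cmp 3,0)
jg L1: taken
mod edi, 4 → edi=9%4=1
add edi, 10 → edi=1+10=11
sub edi, 2 → edi=11-2=9
sub ebx, 1 → ebx=3-1=2
cmp ebx, 0  (cmp 2,0)
jg L1: taken
mod edi, 4 → edi=9%4=1
add edi, 10 → edi=1+10=11
sub edi, 2 → edi=11-2=9
sub ebx, 1 → ebx=2-1=1
cmp ebx, 0  (cmp 1,0)
jg L1: taken
mod edi, 4 → edi=9%4=1
add edi, 10 → edi=1+10=11
sub edi, 2 → edi=11-2=9
sub ebx, 1 → ebx=1-1=0
cmp ebx, 0  (cmp 0,0)
jg L1: not taken
add edi, 3 → edi=9+3=12
halt.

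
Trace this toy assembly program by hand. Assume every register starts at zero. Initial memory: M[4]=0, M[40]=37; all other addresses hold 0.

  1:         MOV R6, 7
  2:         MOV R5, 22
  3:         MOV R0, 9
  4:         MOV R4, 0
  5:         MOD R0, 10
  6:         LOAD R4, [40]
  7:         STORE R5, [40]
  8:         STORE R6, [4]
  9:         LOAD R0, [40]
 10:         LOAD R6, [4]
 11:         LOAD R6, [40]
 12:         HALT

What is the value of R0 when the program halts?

22

MOV R6, 7 → R6=7
MOV R5, 22 → R5=22
MOV R0, 9 → R0=9
MOV R4, 0 → R4=0
MOD R0, 10 → R0=9%10=9
LOAD R4, [40] → R4=M[40]=37
STORE R5, [40] → M[40]=22
STORE R6, [4] → M[4]=7
LOAD R0, [40] → R0=M[40]=22
LOAD R6, [4] → R6=M[4]=7
LOAD R6, [40] → R6=M[40]=22
halt.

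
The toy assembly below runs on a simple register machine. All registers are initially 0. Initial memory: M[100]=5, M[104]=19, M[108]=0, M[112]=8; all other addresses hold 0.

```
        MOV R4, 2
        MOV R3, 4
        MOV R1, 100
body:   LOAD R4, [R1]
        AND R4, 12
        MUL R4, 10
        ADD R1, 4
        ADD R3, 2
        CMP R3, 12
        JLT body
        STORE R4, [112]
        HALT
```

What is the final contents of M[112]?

MOV R4, 2 → R4=2
MOV R3, 4 → R3=4
MOV R1, 100 → R1=100
LOAD R4, [R1] → R4=M[100]=5
AND R4, 12 → R4=5&12=4
MUL R4, 10 → R4=4*10=40
ADD R1, 4 → R1=100+4=104
ADD R3, 2 → R3=4+2=6
CMP R3, 12  (cmp 6,12)
JLT body: taken
LOAD R4, [R1] → R4=M[104]=19
AND R4, 12 → R4=19&12=0
MUL R4, 10 → R4=0*10=0
ADD R1, 4 → R1=104+4=108
ADD R3, 2 → R3=6+2=8
CMP R3, 12  (cmp 8,12)
JLT body: taken
LOAD R4, [R1] → R4=M[108]=0
AND R4, 12 → R4=0&12=0
MUL R4, 10 → R4=0*10=0
ADD R1, 4 → R1=108+4=112
ADD R3, 2 → R3=8+2=10
CMP R3, 12  (cmp 10,12)
JLT body: taken
LOAD R4, [R1] → R4=M[112]=8
AND R4, 12 → R4=8&12=8
MUL R4, 10 → R4=8*10=80
ADD R1, 4 → R1=112+4=116
ADD R3, 2 → R3=10+2=12
CMP R3, 12  (cmp 12,12)
JLT body: not taken
STORE R4, [112] → M[112]=80
halt.

80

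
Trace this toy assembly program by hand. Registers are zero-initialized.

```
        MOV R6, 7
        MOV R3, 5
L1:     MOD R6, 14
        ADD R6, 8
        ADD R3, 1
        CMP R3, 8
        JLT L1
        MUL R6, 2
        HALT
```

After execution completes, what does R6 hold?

34

MOV R6, 7 → R6=7
MOV R3, 5 → R3=5
MOD R6, 14 → R6=7%14=7
ADD R6, 8 → R6=7+8=15
ADD R3, 1 → R3=5+1=6
CMP R3, 8  (cmp 6,8)
JLT L1: taken
MOD R6, 14 → R6=15%14=1
ADD R6, 8 → R6=1+8=9
ADD R3, 1 → R3=6+1=7
CMP R3, 8  (cmp 7,8)
JLT L1: taken
MOD R6, 14 → R6=9%14=9
ADD R6, 8 → R6=9+8=17
ADD R3, 1 → R3=7+1=8
CMP R3, 8  (cmp 8,8)
JLT L1: not taken
MUL R6, 2 → R6=17*2=34
halt.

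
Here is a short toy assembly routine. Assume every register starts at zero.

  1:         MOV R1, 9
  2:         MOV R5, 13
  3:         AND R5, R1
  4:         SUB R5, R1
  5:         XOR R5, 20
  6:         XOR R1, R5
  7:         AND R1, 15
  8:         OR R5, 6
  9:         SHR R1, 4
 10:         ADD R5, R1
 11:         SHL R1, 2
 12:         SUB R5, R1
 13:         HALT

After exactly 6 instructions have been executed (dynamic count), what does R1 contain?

after MOV R1, 9: R1=9
after MOV R5, 13: R5=13
after AND R5, R1: R5=13&9=9
after SUB R5, R1: R5=9-9=0
after XOR R5, 20: R5=0^20=20
after XOR R1, R5: R1=9^20=29
After step 6: R1 = 29.

29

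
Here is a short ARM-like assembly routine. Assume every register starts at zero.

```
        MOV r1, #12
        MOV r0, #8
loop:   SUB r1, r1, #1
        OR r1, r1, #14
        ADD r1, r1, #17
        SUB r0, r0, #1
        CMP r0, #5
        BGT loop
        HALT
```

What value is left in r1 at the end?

64

MOV r1, #12 → r1=12
MOV r0, #8 → r0=8
SUB r1, r1, #1 → r1=12-1=11
OR r1, r1, #14 → r1=11|14=15
ADD r1, r1, #17 → r1=15+17=32
SUB r0, r0, #1 → r0=8-1=7
CMP r0, #5  (cmp 7,5)
BGT loop: taken
SUB r1, r1, #1 → r1=32-1=31
OR r1, r1, #14 → r1=31|14=31
ADD r1, r1, #17 → r1=31+17=48
SUB r0, r0, #1 → r0=7-1=6
CMP r0, #5  (cmp 6,5)
BGT loop: taken
SUB r1, r1, #1 → r1=48-1=47
OR r1, r1, #14 → r1=47|14=47
ADD r1, r1, #17 → r1=47+17=64
SUB r0, r0, #1 → r0=6-1=5
CMP r0, #5  (cmp 5,5)
BGT loop: not taken
halt.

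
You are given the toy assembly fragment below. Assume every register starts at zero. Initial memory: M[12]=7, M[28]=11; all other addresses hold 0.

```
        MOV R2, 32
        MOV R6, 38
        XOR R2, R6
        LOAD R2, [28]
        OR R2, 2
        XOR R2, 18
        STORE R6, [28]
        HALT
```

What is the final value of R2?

25

R2=32
R6=38
R2=32^38=6
R2=M[28]=11
R2=11|2=11
R2=11^18=25
STORE R6, [28] → M[28]=38
halt.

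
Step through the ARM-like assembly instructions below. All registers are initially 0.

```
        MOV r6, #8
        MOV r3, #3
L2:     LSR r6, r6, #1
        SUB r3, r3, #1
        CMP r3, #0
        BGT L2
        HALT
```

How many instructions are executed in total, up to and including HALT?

MOV r6, #8 → r6=8
MOV r3, #3 → r3=3
LSR r6, r6, #1 → r6=8>>1=4
SUB r3, r3, #1 → r3=3-1=2
CMP r3, #0  (cmp 2,0)
BGT L2: taken
LSR r6, r6, #1 → r6=4>>1=2
SUB r3, r3, #1 → r3=2-1=1
CMP r3, #0  (cmp 1,0)
BGT L2: taken
LSR r6, r6, #1 → r6=2>>1=1
SUB r3, r3, #1 → r3=1-1=0
CMP r3, #0  (cmp 0,0)
BGT L2: not taken
halt.
Total executed instructions: 15.

15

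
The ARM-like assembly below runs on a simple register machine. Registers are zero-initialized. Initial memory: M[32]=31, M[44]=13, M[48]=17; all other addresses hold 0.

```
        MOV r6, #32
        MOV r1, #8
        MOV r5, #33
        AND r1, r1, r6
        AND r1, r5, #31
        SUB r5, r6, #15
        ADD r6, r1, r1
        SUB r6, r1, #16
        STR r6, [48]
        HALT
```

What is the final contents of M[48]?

r6=32
r1=8
r5=33
r1=8&32=0
r1=33&31=1
r5=32-15=17
r6=1+1=2
r6=1-16=-15
STR r6, [48] → M[48]=-15
halt.

-15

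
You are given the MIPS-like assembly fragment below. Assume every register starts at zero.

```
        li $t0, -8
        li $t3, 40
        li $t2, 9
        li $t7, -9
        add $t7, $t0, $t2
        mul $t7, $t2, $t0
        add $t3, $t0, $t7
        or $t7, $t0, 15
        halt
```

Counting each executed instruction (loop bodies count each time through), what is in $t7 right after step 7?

$t0=-8
$t3=40
$t2=9
$t7=-9
$t7=(-8)+9=1
$t7=9*(-8)=-72
$t3=(-8)+(-72)=-80
After step 7: $t7 = -72.

-72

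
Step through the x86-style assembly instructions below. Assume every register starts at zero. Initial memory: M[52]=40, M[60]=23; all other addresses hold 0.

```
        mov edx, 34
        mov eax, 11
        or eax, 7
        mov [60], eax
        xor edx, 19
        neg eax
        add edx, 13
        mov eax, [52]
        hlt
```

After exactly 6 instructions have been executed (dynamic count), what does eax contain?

-15

after mov edx, 34: edx=34
after mov eax, 11: eax=11
after or eax, 7: eax=11|7=15
mov [60], eax → M[60]=15
after xor edx, 19: edx=34^19=49
after neg eax: eax=-(15)=-15
After step 6: eax = -15.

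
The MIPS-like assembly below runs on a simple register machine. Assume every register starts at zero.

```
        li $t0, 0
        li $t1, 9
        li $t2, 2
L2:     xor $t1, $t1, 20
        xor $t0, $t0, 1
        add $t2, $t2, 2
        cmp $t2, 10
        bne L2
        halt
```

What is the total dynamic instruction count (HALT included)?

after li $t0, 0: $t0=0
after li $t1, 9: $t1=9
after li $t2, 2: $t2=2
after xor $t1, $t1, 20: $t1=9^20=29
after xor $t0, $t0, 1: $t0=0^1=1
after add $t2, $t2, 2: $t2=2+2=4
cmp $t2, 10  (cmp 4,10)
bne L2: taken
after xor $t1, $t1, 20: $t1=29^20=9
after xor $t0, $t0, 1: $t0=1^1=0
after add $t2, $t2, 2: $t2=4+2=6
cmp $t2, 10  (cmp 6,10)
bne L2: taken
after xor $t1, $t1, 20: $t1=9^20=29
after xor $t0, $t0, 1: $t0=0^1=1
after add $t2, $t2, 2: $t2=6+2=8
cmp $t2, 10  (cmp 8,10)
bne L2: taken
after xor $t1, $t1, 20: $t1=29^20=9
after xor $t0, $t0, 1: $t0=1^1=0
after add $t2, $t2, 2: $t2=8+2=10
cmp $t2, 10  (cmp 10,10)
bne L2: not taken
halt.
Total executed instructions: 24.

24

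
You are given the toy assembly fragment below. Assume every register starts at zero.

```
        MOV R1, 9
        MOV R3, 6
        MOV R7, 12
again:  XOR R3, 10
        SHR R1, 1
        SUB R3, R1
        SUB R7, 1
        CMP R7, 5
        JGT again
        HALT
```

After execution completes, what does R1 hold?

after MOV R1, 9: R1=9
after MOV R3, 6: R3=6
after MOV R7, 12: R7=12
after XOR R3, 10: R3=6^10=12
after SHR R1, 1: R1=9>>1=4
after SUB R3, R1: R3=12-4=8
after SUB R7, 1: R7=12-1=11
CMP R7, 5  (cmp 11,5)
JGT again: taken
after XOR R3, 10: R3=8^10=2
after SHR R1, 1: R1=4>>1=2
after SUB R3, R1: R3=2-2=0
after SUB R7, 1: R7=11-1=10
CMP R7, 5  (cmp 10,5)
JGT again: taken
after XOR R3, 10: R3=0^10=10
after SHR R1, 1: R1=2>>1=1
after SUB R3, R1: R3=10-1=9
after SUB R7, 1: R7=10-1=9
CMP R7, 5  (cmp 9,5)
JGT again: taken
after XOR R3, 10: R3=9^10=3
after SHR R1, 1: R1=1>>1=0
after SUB R3, R1: R3=3-0=3
after SUB R7, 1: R7=9-1=8
CMP R7, 5  (cmp 8,5)
JGT again: taken
after XOR R3, 10: R3=3^10=9
after SHR R1, 1: R1=0>>1=0
after SUB R3, R1: R3=9-0=9
after SUB R7, 1: R7=8-1=7
CMP R7, 5  (cmp 7,5)
JGT again: taken
after XOR R3, 10: R3=9^10=3
after SHR R1, 1: R1=0>>1=0
after SUB R3, R1: R3=3-0=3
after SUB R7, 1: R7=7-1=6
CMP R7, 5  (cmp 6,5)
JGT again: taken
after XOR R3, 10: R3=3^10=9
after SHR R1, 1: R1=0>>1=0
after SUB R3, R1: R3=9-0=9
after SUB R7, 1: R7=6-1=5
CMP R7, 5  (cmp 5,5)
JGT again: not taken
halt.

0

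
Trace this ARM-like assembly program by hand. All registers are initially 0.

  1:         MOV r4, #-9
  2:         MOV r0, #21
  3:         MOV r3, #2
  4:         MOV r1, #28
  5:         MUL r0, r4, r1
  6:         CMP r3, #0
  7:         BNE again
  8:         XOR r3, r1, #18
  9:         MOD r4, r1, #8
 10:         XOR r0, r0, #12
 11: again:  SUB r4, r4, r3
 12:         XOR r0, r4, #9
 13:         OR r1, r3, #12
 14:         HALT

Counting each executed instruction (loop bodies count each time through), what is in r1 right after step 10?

14

after MOV r4, #-9: r4=-9
after MOV r0, #21: r0=21
after MOV r3, #2: r3=2
after MOV r1, #28: r1=28
after MUL r0, r4, r1: r0=(-9)*28=-252
CMP r3, #0  (cmp 2,0)
BNE again: taken
after SUB r4, r4, r3: r4=(-9)-2=-11
after XOR r0, r4, #9: r0=(-11)^9=-4
after OR r1, r3, #12: r1=2|12=14
After step 10: r1 = 14.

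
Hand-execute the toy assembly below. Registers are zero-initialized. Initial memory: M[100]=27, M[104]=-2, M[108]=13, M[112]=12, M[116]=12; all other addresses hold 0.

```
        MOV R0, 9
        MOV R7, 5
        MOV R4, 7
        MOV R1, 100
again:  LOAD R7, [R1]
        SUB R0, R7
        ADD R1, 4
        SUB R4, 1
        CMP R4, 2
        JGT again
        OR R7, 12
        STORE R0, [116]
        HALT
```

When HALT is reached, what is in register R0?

MOV R0, 9 → R0=9
MOV R7, 5 → R7=5
MOV R4, 7 → R4=7
MOV R1, 100 → R1=100
LOAD R7, [R1] → R7=M[100]=27
SUB R0, R7 → R0=9-27=-18
ADD R1, 4 → R1=100+4=104
SUB R4, 1 → R4=7-1=6
CMP R4, 2  (cmp 6,2)
JGT again: taken
LOAD R7, [R1] → R7=M[104]=-2
SUB R0, R7 → R0=(-18)-(-2)=-16
ADD R1, 4 → R1=104+4=108
SUB R4, 1 → R4=6-1=5
CMP R4, 2  (cmp 5,2)
JGT again: taken
LOAD R7, [R1] → R7=M[108]=13
SUB R0, R7 → R0=(-16)-13=-29
ADD R1, 4 → R1=108+4=112
SUB R4, 1 → R4=5-1=4
CMP R4, 2  (cmp 4,2)
JGT again: taken
LOAD R7, [R1] → R7=M[112]=12
SUB R0, R7 → R0=(-29)-12=-41
ADD R1, 4 → R1=112+4=116
SUB R4, 1 → R4=4-1=3
CMP R4, 2  (cmp 3,2)
JGT again: taken
LOAD R7, [R1] → R7=M[116]=12
SUB R0, R7 → R0=(-41)-12=-53
ADD R1, 4 → R1=116+4=120
SUB R4, 1 → R4=3-1=2
CMP R4, 2  (cmp 2,2)
JGT again: not taken
OR R7, 12 → R7=12|12=12
STORE R0, [116] → M[116]=-53
halt.

-53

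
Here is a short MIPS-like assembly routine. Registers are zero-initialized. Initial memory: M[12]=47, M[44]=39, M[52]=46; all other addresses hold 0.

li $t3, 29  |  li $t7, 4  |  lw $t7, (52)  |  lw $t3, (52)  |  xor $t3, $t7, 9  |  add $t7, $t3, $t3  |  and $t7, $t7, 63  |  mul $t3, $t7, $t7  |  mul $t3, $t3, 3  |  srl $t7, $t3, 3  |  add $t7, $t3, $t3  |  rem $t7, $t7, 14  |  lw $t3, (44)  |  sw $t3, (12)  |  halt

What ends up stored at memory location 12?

li $t3, 29 → $t3=29
li $t7, 4 → $t7=4
lw $t7, (52) → $t7=M[52]=46
lw $t3, (52) → $t3=M[52]=46
xor $t3, $t7, 9 → $t3=46^9=39
add $t7, $t3, $t3 → $t7=39+39=78
and $t7, $t7, 63 → $t7=78&63=14
mul $t3, $t7, $t7 → $t3=14*14=196
mul $t3, $t3, 3 → $t3=196*3=588
srl $t7, $t3, 3 → $t7=588>>3=73
add $t7, $t3, $t3 → $t7=588+588=1176
rem $t7, $t7, 14 → $t7=1176%14=0
lw $t3, (44) → $t3=M[44]=39
sw $t3, (12) → M[12]=39
halt.

39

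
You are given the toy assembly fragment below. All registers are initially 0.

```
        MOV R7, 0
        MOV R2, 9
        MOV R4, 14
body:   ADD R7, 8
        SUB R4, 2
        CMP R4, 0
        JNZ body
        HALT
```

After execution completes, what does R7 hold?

MOV R7, 0 → R7=0
MOV R2, 9 → R2=9
MOV R4, 14 → R4=14
ADD R7, 8 → R7=0+8=8
SUB R4, 2 → R4=14-2=12
CMP R4, 0  (cmp 12,0)
JNZ body: taken
ADD R7, 8 → R7=8+8=16
SUB R4, 2 → R4=12-2=10
CMP R4, 0  (cmp 10,0)
JNZ body: taken
ADD R7, 8 → R7=16+8=24
SUB R4, 2 → R4=10-2=8
CMP R4, 0  (cmp 8,0)
JNZ body: taken
ADD R7, 8 → R7=24+8=32
SUB R4, 2 → R4=8-2=6
CMP R4, 0  (cmp 6,0)
JNZ body: taken
ADD R7, 8 → R7=32+8=40
SUB R4, 2 → R4=6-2=4
CMP R4, 0  (cmp 4,0)
JNZ body: taken
ADD R7, 8 → R7=40+8=48
SUB R4, 2 → R4=4-2=2
CMP R4, 0  (cmp 2,0)
JNZ body: taken
ADD R7, 8 → R7=48+8=56
SUB R4, 2 → R4=2-2=0
CMP R4, 0  (cmp 0,0)
JNZ body: not taken
halt.

56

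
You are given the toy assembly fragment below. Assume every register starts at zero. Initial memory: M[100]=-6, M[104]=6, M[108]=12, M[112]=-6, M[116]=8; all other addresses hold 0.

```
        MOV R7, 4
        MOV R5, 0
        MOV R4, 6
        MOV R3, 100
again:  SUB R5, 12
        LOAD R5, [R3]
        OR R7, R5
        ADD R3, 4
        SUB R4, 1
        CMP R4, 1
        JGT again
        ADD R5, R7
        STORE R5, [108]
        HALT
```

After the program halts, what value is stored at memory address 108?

6

R7=4
R5=0
R4=6
R3=100
R5=0-12=-12
R5=M[100]=-6
R7=4|(-6)=-2
R3=100+4=104
R4=6-1=5
CMP R4, 1  (cmp 5,1)
JGT again: taken
R5=(-6)-12=-18
R5=M[104]=6
R7=(-2)|6=-2
R3=104+4=108
R4=5-1=4
CMP R4, 1  (cmp 4,1)
JGT again: taken
R5=6-12=-6
R5=M[108]=12
R7=(-2)|12=-2
R3=108+4=112
R4=4-1=3
CMP R4, 1  (cmp 3,1)
JGT again: taken
R5=12-12=0
R5=M[112]=-6
R7=(-2)|(-6)=-2
R3=112+4=116
R4=3-1=2
CMP R4, 1  (cmp 2,1)
JGT again: taken
R5=(-6)-12=-18
R5=M[116]=8
R7=(-2)|8=-2
R3=116+4=120
R4=2-1=1
CMP R4, 1  (cmp 1,1)
JGT again: not taken
R5=8+(-2)=6
STORE R5, [108] → M[108]=6
halt.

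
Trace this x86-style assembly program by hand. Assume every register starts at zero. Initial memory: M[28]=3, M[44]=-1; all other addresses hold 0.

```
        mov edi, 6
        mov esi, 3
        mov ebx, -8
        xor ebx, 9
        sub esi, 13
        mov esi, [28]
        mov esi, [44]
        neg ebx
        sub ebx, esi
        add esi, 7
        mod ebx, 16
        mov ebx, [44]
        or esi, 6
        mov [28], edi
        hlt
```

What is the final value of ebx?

-1

edi=6
esi=3
ebx=-8
ebx=(-8)^9=-15
esi=3-13=-10
esi=M[28]=3
esi=M[44]=-1
ebx=-(-15)=15
ebx=15-(-1)=16
esi=(-1)+7=6
ebx=16%16=0
ebx=M[44]=-1
esi=6|6=6
mov [28], edi → M[28]=6
halt.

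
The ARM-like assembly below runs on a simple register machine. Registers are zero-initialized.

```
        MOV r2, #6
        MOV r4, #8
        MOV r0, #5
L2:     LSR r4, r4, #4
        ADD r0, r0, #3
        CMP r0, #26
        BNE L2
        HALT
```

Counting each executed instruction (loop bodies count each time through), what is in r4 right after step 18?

MOV r2, #6 → r2=6
MOV r4, #8 → r4=8
MOV r0, #5 → r0=5
LSR r4, r4, #4 → r4=8>>4=0
ADD r0, r0, #3 → r0=5+3=8
CMP r0, #26  (cmp 8,26)
BNE L2: taken
LSR r4, r4, #4 → r4=0>>4=0
ADD r0, r0, #3 → r0=8+3=11
CMP r0, #26  (cmp 11,26)
BNE L2: taken
LSR r4, r4, #4 → r4=0>>4=0
ADD r0, r0, #3 → r0=11+3=14
CMP r0, #26  (cmp 14,26)
BNE L2: taken
LSR r4, r4, #4 → r4=0>>4=0
ADD r0, r0, #3 → r0=14+3=17
CMP r0, #26  (cmp 17,26)
After step 18: r4 = 0.

0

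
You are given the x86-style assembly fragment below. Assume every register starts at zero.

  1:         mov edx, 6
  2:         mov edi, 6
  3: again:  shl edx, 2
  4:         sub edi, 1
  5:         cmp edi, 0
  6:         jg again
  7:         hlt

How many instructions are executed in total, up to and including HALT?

27

mov edx, 6 → edx=6
mov edi, 6 → edi=6
shl edx, 2 → edx=6<<2=24
sub edi, 1 → edi=6-1=5
cmp edi, 0  (cmp 5,0)
jg again: taken
shl edx, 2 → edx=24<<2=96
sub edi, 1 → edi=5-1=4
cmp edi, 0  (cmp 4,0)
jg again: taken
shl edx, 2 → edx=96<<2=384
sub edi, 1 → edi=4-1=3
cmp edi, 0  (cmp 3,0)
jg again: taken
shl edx, 2 → edx=384<<2=1536
sub edi, 1 → edi=3-1=2
cmp edi, 0  (cmp 2,0)
jg again: taken
shl edx, 2 → edx=1536<<2=6144
sub edi, 1 → edi=2-1=1
cmp edi, 0  (cmp 1,0)
jg again: taken
shl edx, 2 → edx=6144<<2=24576
sub edi, 1 → edi=1-1=0
cmp edi, 0  (cmp 0,0)
jg again: not taken
halt.
Total executed instructions: 27.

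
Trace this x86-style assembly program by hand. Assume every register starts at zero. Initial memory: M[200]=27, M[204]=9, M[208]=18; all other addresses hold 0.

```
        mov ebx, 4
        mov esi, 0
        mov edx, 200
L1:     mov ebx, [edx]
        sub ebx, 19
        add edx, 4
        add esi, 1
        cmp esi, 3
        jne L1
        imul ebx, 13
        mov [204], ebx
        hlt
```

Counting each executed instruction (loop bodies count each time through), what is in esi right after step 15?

2

mov ebx, 4 → ebx=4
mov esi, 0 → esi=0
mov edx, 200 → edx=200
mov ebx, [edx] → ebx=M[200]=27
sub ebx, 19 → ebx=27-19=8
add edx, 4 → edx=200+4=204
add esi, 1 → esi=0+1=1
cmp esi, 3  (cmp 1,3)
jne L1: taken
mov ebx, [edx] → ebx=M[204]=9
sub ebx, 19 → ebx=9-19=-10
add edx, 4 → edx=204+4=208
add esi, 1 → esi=1+1=2
cmp esi, 3  (cmp 2,3)
jne L1: taken
After step 15: esi = 2.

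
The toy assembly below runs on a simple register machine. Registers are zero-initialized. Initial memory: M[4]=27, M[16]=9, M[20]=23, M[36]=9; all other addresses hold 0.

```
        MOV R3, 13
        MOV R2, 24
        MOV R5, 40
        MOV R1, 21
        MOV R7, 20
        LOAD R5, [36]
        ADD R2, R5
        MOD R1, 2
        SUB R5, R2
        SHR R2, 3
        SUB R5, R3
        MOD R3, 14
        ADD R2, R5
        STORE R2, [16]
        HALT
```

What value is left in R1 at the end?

R3=13
R2=24
R5=40
R1=21
R7=20
R5=M[36]=9
R2=24+9=33
R1=21%2=1
R5=9-33=-24
R2=33>>3=4
R5=(-24)-13=-37
R3=13%14=13
R2=4+(-37)=-33
STORE R2, [16] → M[16]=-33
halt.

1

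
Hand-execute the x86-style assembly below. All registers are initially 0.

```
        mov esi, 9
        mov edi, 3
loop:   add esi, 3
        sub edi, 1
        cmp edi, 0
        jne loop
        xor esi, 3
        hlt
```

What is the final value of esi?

esi=9
edi=3
esi=9+3=12
edi=3-1=2
cmp edi, 0  (cmp 2,0)
jne loop: taken
esi=12+3=15
edi=2-1=1
cmp edi, 0  (cmp 1,0)
jne loop: taken
esi=15+3=18
edi=1-1=0
cmp edi, 0  (cmp 0,0)
jne loop: not taken
esi=18^3=17
halt.

17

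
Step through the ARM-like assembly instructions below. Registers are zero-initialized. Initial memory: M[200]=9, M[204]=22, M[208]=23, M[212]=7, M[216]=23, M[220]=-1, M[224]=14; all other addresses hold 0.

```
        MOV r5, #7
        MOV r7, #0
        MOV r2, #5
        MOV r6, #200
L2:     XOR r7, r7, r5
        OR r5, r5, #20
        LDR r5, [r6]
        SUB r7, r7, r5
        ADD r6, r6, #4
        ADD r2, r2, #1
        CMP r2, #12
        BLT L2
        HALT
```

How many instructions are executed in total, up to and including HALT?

61

r5=7
r7=0
r2=5
r6=200
r7=0^7=7
r5=7|20=23
r5=M[200]=9
r7=7-9=-2
r6=200+4=204
r2=5+1=6
CMP r2, #12  (cmp 6,12)
BLT L2: taken
r7=(-2)^9=-9
r5=9|20=29
r5=M[204]=22
r7=(-9)-22=-31
r6=204+4=208
r2=6+1=7
CMP r2, #12  (cmp 7,12)
BLT L2: taken
r7=(-31)^22=-9
r5=22|20=22
r5=M[208]=23
r7=(-9)-23=-32
r6=208+4=212
r2=7+1=8
CMP r2, #12  (cmp 8,12)
BLT L2: taken
r7=(-32)^23=-9
r5=23|20=23
r5=M[212]=7
r7=(-9)-7=-16
r6=212+4=216
r2=8+1=9
CMP r2, #12  (cmp 9,12)
BLT L2: taken
r7=(-16)^7=-9
r5=7|20=23
r5=M[216]=23
r7=(-9)-23=-32
r6=216+4=220
r2=9+1=10
CMP r2, #12  (cmp 10,12)
BLT L2: taken
r7=(-32)^23=-9
r5=23|20=23
r5=M[220]=-1
r7=(-9)-(-1)=-8
r6=220+4=224
r2=10+1=11
CMP r2, #12  (cmp 11,12)
BLT L2: taken
r7=(-8)^(-1)=7
r5=(-1)|20=-1
r5=M[224]=14
r7=7-14=-7
r6=224+4=228
r2=11+1=12
CMP r2, #12  (cmp 12,12)
BLT L2: not taken
halt.
Total executed instructions: 61.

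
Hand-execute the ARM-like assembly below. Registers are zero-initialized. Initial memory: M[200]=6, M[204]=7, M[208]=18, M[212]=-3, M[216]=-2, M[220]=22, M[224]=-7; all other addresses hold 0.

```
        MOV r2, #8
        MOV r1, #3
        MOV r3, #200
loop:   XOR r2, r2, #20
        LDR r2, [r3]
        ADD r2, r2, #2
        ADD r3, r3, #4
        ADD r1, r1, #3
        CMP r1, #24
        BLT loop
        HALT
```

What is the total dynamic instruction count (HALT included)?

r2=8
r1=3
r3=200
r2=8^20=28
r2=M[200]=6
r2=6+2=8
r3=200+4=204
r1=3+3=6
CMP r1, #24  (cmp 6,24)
BLT loop: taken
r2=8^20=28
r2=M[204]=7
r2=7+2=9
r3=204+4=208
r1=6+3=9
CMP r1, #24  (cmp 9,24)
BLT loop: taken
r2=9^20=29
r2=M[208]=18
r2=18+2=20
r3=208+4=212
r1=9+3=12
CMP r1, #24  (cmp 12,24)
BLT loop: taken
r2=20^20=0
r2=M[212]=-3
r2=(-3)+2=-1
r3=212+4=216
r1=12+3=15
CMP r1, #24  (cmp 15,24)
BLT loop: taken
r2=(-1)^20=-21
r2=M[216]=-2
r2=(-2)+2=0
r3=216+4=220
r1=15+3=18
CMP r1, #24  (cmp 18,24)
BLT loop: taken
r2=0^20=20
r2=M[220]=22
r2=22+2=24
r3=220+4=224
r1=18+3=21
CMP r1, #24  (cmp 21,24)
BLT loop: taken
r2=24^20=12
r2=M[224]=-7
r2=(-7)+2=-5
r3=224+4=228
r1=21+3=24
CMP r1, #24  (cmp 24,24)
BLT loop: not taken
halt.
Total executed instructions: 53.

53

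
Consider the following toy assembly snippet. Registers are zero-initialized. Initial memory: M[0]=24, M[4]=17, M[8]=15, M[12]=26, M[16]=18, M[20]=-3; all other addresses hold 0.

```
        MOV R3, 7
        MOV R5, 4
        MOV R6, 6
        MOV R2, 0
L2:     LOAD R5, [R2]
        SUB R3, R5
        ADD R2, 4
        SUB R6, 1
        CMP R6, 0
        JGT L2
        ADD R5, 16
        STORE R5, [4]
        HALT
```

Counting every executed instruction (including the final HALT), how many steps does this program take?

43

after MOV R3, 7: R3=7
after MOV R5, 4: R5=4
after MOV R6, 6: R6=6
after MOV R2, 0: R2=0
after LOAD R5, [R2]: R5=M[0]=24
after SUB R3, R5: R3=7-24=-17
after ADD R2, 4: R2=0+4=4
after SUB R6, 1: R6=6-1=5
CMP R6, 0  (cmp 5,0)
JGT L2: taken
after LOAD R5, [R2]: R5=M[4]=17
after SUB R3, R5: R3=(-17)-17=-34
after ADD R2, 4: R2=4+4=8
after SUB R6, 1: R6=5-1=4
CMP R6, 0  (cmp 4,0)
JGT L2: taken
after LOAD R5, [R2]: R5=M[8]=15
after SUB R3, R5: R3=(-34)-15=-49
after ADD R2, 4: R2=8+4=12
after SUB R6, 1: R6=4-1=3
CMP R6, 0  (cmp 3,0)
JGT L2: taken
after LOAD R5, [R2]: R5=M[12]=26
after SUB R3, R5: R3=(-49)-26=-75
after ADD R2, 4: R2=12+4=16
after SUB R6, 1: R6=3-1=2
CMP R6, 0  (cmp 2,0)
JGT L2: taken
after LOAD R5, [R2]: R5=M[16]=18
after SUB R3, R5: R3=(-75)-18=-93
after ADD R2, 4: R2=16+4=20
after SUB R6, 1: R6=2-1=1
CMP R6, 0  (cmp 1,0)
JGT L2: taken
after LOAD R5, [R2]: R5=M[20]=-3
after SUB R3, R5: R3=(-93)-(-3)=-90
after ADD R2, 4: R2=20+4=24
after SUB R6, 1: R6=1-1=0
CMP R6, 0  (cmp 0,0)
JGT L2: not taken
after ADD R5, 16: R5=(-3)+16=13
STORE R5, [4] → M[4]=13
halt.
Total executed instructions: 43.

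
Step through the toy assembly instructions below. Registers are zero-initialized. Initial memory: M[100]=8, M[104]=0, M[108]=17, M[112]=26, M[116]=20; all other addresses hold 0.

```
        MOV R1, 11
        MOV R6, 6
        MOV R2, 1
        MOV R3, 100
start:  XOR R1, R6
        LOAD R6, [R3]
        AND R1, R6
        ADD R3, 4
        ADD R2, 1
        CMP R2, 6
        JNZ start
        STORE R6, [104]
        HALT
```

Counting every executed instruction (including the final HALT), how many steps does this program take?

R1=11
R6=6
R2=1
R3=100
R1=11^6=13
R6=M[100]=8
R1=13&8=8
R3=100+4=104
R2=1+1=2
CMP R2, 6  (cmp 2,6)
JNZ start: taken
R1=8^8=0
R6=M[104]=0
R1=0&0=0
R3=104+4=108
R2=2+1=3
CMP R2, 6  (cmp 3,6)
JNZ start: taken
R1=0^0=0
R6=M[108]=17
R1=0&17=0
R3=108+4=112
R2=3+1=4
CMP R2, 6  (cmp 4,6)
JNZ start: taken
R1=0^17=17
R6=M[112]=26
R1=17&26=16
R3=112+4=116
R2=4+1=5
CMP R2, 6  (cmp 5,6)
JNZ start: taken
R1=16^26=10
R6=M[116]=20
R1=10&20=0
R3=116+4=120
R2=5+1=6
CMP R2, 6  (cmp 6,6)
JNZ start: not taken
STORE R6, [104] → M[104]=20
halt.
Total executed instructions: 41.

41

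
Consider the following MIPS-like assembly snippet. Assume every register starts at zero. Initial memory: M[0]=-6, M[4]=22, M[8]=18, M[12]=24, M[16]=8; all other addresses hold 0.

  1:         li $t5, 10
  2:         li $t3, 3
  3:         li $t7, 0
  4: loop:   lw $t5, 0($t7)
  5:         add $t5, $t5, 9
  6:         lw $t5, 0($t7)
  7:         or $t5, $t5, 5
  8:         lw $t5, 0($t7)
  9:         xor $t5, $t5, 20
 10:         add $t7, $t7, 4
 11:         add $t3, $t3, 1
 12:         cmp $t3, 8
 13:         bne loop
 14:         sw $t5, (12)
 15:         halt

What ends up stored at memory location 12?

after li $t5, 10: $t5=10
after li $t3, 3: $t3=3
after li $t7, 0: $t7=0
after lw $t5, 0($t7): $t5=M[0]=-6
after add $t5, $t5, 9: $t5=(-6)+9=3
after lw $t5, 0($t7): $t5=M[0]=-6
after or $t5, $t5, 5: $t5=(-6)|5=-1
after lw $t5, 0($t7): $t5=M[0]=-6
after xor $t5, $t5, 20: $t5=(-6)^20=-18
after add $t7, $t7, 4: $t7=0+4=4
after add $t3, $t3, 1: $t3=3+1=4
cmp $t3, 8  (cmp 4,8)
bne loop: taken
after lw $t5, 0($t7): $t5=M[4]=22
after add $t5, $t5, 9: $t5=22+9=31
after lw $t5, 0($t7): $t5=M[4]=22
after or $t5, $t5, 5: $t5=22|5=23
after lw $t5, 0($t7): $t5=M[4]=22
after xor $t5, $t5, 20: $t5=22^20=2
after add $t7, $t7, 4: $t7=4+4=8
after add $t3, $t3, 1: $t3=4+1=5
cmp $t3, 8  (cmp 5,8)
bne loop: taken
after lw $t5, 0($t7): $t5=M[8]=18
after add $t5, $t5, 9: $t5=18+9=27
after lw $t5, 0($t7): $t5=M[8]=18
after or $t5, $t5, 5: $t5=18|5=23
after lw $t5, 0($t7): $t5=M[8]=18
after xor $t5, $t5, 20: $t5=18^20=6
after add $t7, $t7, 4: $t7=8+4=12
after add $t3, $t3, 1: $t3=5+1=6
cmp $t3, 8  (cmp 6,8)
bne loop: taken
after lw $t5, 0($t7): $t5=M[12]=24
after add $t5, $t5, 9: $t5=24+9=33
after lw $t5, 0($t7): $t5=M[12]=24
after or $t5, $t5, 5: $t5=24|5=29
after lw $t5, 0($t7): $t5=M[12]=24
after xor $t5, $t5, 20: $t5=24^20=12
after add $t7, $t7, 4: $t7=12+4=16
after add $t3, $t3, 1: $t3=6+1=7
cmp $t3, 8  (cmp 7,8)
bne loop: taken
after lw $t5, 0($t7): $t5=M[16]=8
after add $t5, $t5, 9: $t5=8+9=17
after lw $t5, 0($t7): $t5=M[16]=8
after or $t5, $t5, 5: $t5=8|5=13
after lw $t5, 0($t7): $t5=M[16]=8
after xor $t5, $t5, 20: $t5=8^20=28
after add $t7, $t7, 4: $t7=16+4=20
after add $t3, $t3, 1: $t3=7+1=8
cmp $t3, 8  (cmp 8,8)
bne loop: not taken
sw $t5, (12) → M[12]=28
halt.

28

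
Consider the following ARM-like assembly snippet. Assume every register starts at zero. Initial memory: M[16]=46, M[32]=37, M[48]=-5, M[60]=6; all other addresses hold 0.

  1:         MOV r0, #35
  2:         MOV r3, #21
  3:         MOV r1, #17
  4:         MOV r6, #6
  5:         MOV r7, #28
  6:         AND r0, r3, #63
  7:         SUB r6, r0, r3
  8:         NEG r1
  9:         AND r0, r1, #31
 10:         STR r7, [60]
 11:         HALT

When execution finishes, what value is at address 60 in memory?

28

r0=35
r3=21
r1=17
r6=6
r7=28
r0=21&63=21
r6=21-21=0
r1=-(17)=-17
r0=(-17)&31=15
STR r7, [60] → M[60]=28
halt.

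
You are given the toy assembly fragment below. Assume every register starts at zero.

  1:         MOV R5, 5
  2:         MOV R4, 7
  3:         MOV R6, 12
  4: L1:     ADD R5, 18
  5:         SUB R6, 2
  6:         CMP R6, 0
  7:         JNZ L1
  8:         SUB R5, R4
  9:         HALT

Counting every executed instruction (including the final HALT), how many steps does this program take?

R5=5
R4=7
R6=12
R5=5+18=23
R6=12-2=10
CMP R6, 0  (cmp 10,0)
JNZ L1: taken
R5=23+18=41
R6=10-2=8
CMP R6, 0  (cmp 8,0)
JNZ L1: taken
R5=41+18=59
R6=8-2=6
CMP R6, 0  (cmp 6,0)
JNZ L1: taken
R5=59+18=77
R6=6-2=4
CMP R6, 0  (cmp 4,0)
JNZ L1: taken
R5=77+18=95
R6=4-2=2
CMP R6, 0  (cmp 2,0)
JNZ L1: taken
R5=95+18=113
R6=2-2=0
CMP R6, 0  (cmp 0,0)
JNZ L1: not taken
R5=113-7=106
halt.
Total executed instructions: 29.

29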